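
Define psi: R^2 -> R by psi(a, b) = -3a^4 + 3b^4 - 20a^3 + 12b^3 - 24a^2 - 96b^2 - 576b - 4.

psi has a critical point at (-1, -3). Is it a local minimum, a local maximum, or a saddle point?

saddle point

The mixed partial ∂²psi/∂a∂b is 0, so the Hessian at any point is diag(psi_aa, psi_bb) = diag(-12(3a^2 + 10a + 4), 12(3b^2 + 6b - 16)).
At (-1, -3): H = diag(36, -84).
The eigenvalues have opposite signs, so H is indefinite: a saddle point.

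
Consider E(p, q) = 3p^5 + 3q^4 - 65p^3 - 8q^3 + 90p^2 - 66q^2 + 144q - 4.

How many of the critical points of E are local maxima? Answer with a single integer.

E separates as a function of p plus a function of q, so ∇E=0 decouples.
∂E/∂p = 15p(p - 3)(p - 1)(p + 4) = 0 at p ∈ {-4, 0, 1, 3}; ∂E/∂q = 12(q - 4)(q - 1)(q + 3) = 0 at q ∈ {-3, 1, 4}.
The Hessian is diagonal: diag(E_pp, E_qq). Second derivatives: E_pp(-4)=-2100, E_pp(0)=180, E_pp(1)=-150, E_pp(3)=630; E_qq(-3)=336, E_qq(1)=-144, E_qq(4)=252.
Local maxima occur where both diagonal entries negative: (-4, 1), (1, 1). Count: 2.

2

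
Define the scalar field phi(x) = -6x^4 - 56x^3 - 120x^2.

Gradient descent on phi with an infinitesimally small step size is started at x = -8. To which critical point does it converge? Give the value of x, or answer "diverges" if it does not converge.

phi'(x) = -24x(x + 2)(x + 5), so phi'(-8) = 3456.
Gradient descent moves in the -phi' direction, i.e. x is decreasing.
There is no critical point below x=-8, and phi' keeps the same sign, so the iterate runs off to −∞.

diverges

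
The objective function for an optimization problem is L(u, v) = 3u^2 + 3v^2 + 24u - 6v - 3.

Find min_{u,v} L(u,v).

-54

L(u,v) separates as P(u) + Q(v) − 3, so its minimum is min P + min Q − 3.
P'(u) = 6u + 24 vanishes at u ∈ {-4}; Q'(v) = 6v - 6 vanishes at v ∈ {1}.
Local minima of P (where P''>0): P(-4)=-48. Local minima of Q: Q(1)=-3.
So the global minimum of L is P(-4) + Q(1) − 3 = -48 − 3 − 3 = -54, attained at (-4, 1).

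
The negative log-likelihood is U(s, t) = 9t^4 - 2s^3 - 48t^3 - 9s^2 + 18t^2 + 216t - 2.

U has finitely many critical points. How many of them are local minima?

U separates as a function of s plus a function of t, so ∇U=0 decouples.
∂U/∂s = -6s(s + 3) = 0 at s ∈ {-3, 0}; ∂U/∂t = 36(t - 3)(t - 2)(t + 1) = 0 at t ∈ {-1, 2, 3}.
The Hessian is diagonal: diag(U_ss, U_tt). Second derivatives: U_ss(-3)=18, U_ss(0)=-18; U_tt(-1)=432, U_tt(2)=-108, U_tt(3)=144.
Local minima occur where both diagonal entries positive: (-3, -1), (-3, 3). Count: 2.

2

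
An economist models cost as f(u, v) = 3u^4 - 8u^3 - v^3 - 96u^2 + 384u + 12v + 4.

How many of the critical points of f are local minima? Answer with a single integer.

f separates as a function of u plus a function of v, so ∇f=0 decouples.
∂f/∂u = 12(u - 4)(u - 2)(u + 4) = 0 at u ∈ {-4, 2, 4}; ∂f/∂v = -3(v - 2)(v + 2) = 0 at v ∈ {-2, 2}.
The Hessian is diagonal: diag(f_uu, f_vv). Second derivatives: f_uu(-4)=576, f_uu(2)=-144, f_uu(4)=192; f_vv(-2)=12, f_vv(2)=-12.
Local minima occur where both diagonal entries positive: (-4, -2), (4, -2). Count: 2.

2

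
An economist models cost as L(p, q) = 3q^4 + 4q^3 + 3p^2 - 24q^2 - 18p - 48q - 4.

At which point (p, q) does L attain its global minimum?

(3, 2)

L(p,q) separates as A(p) + B(q) − 4, so its minimum is min A + min B − 4.
A'(p) = 6p - 18 vanishes at p ∈ {3}; B'(q) = 12(q - 2)(q + 1)(q + 2) vanishes at q ∈ {-2, -1, 2}.
Local minima of A (where A''>0): A(3)=-27. Local minima of B: B(-2)=16, B(2)=-112.
So the global minimum of L is A(3) + B(2) − 4 = -27 − 112 − 4 = -143, attained at (3, 2).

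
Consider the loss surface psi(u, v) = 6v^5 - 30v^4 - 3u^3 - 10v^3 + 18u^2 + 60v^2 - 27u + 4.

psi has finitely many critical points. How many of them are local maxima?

2

psi separates as a function of u plus a function of v, so ∇psi=0 decouples.
∂psi/∂u = -9(u - 3)(u - 1) = 0 at u ∈ {1, 3}; ∂psi/∂v = 30v(v - 4)(v - 1)(v + 1) = 0 at v ∈ {-1, 0, 1, 4}.
The Hessian is diagonal: diag(psi_uu, psi_vv). Second derivatives: psi_uu(1)=18, psi_uu(3)=-18; psi_vv(-1)=-300, psi_vv(0)=120, psi_vv(1)=-180, psi_vv(4)=1800.
Local maxima occur where both diagonal entries negative: (3, -1), (3, 1). Count: 2.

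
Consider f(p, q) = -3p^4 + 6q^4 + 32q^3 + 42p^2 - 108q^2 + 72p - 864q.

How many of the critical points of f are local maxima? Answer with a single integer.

2

f separates as a function of p plus a function of q, so ∇f=0 decouples.
∂f/∂p = -12(p - 3)(p + 1)(p + 2) = 0 at p ∈ {-2, -1, 3}; ∂f/∂q = 24(q - 3)(q + 3)(q + 4) = 0 at q ∈ {-4, -3, 3}.
The Hessian is diagonal: diag(f_pp, f_qq). Second derivatives: f_pp(-2)=-60, f_pp(-1)=48, f_pp(3)=-240; f_qq(-4)=168, f_qq(-3)=-144, f_qq(3)=1008.
Local maxima occur where both diagonal entries negative: (-2, -3), (3, -3). Count: 2.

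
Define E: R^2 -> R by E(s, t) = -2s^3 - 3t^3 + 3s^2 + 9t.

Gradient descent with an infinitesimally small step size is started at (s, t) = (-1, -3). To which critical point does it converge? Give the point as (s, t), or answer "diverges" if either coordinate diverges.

E is separable, so gradient descent decouples: s follows -∂E/∂s, t follows -∂E/∂t.
∂E/∂s = -6s(s - 1); at s=-1 this is -12, so s increases.
∂E/∂t = -9(t - 1)(t + 1); at t=-3 this is -72, so t increases.
s converges to its nearest critical value 0 (a local min of the s-part); t converges to -1. The iterate converges to (0, -1).

(0, -1)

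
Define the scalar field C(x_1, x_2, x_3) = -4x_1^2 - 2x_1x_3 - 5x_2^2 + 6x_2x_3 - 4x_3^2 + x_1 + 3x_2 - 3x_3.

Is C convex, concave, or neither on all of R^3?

C is quadratic, so its Hessian is the constant matrix H = [[-8, 0, -2], [0, -10, 6], [-2, 6, -8]].
Leading principal minors: -8, 80, -312.
Signs alternate −, +, − ⇒ H ≺ 0 ⇒ concave.

concave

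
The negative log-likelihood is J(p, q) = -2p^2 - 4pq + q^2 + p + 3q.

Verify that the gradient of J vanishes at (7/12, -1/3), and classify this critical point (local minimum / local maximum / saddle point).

saddle point

∇J = (-4p - 4q + 1, -4p + 2q + 3); substituting (7/12, -1/3) gives ∇J = (0, 0), so (7/12, -1/3) is indeed a critical point.
The Hessian of J is constant: H = [[-4, -4], [-4, 2]].
det(H) = (-4)·2 − (-4)² = -24.
Since det(H) < 0, H is indefinite and the critical point is a saddle point.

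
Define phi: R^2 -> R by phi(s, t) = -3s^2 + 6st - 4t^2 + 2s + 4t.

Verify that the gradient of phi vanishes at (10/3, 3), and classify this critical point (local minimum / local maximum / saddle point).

∇phi = (-6s + 6t + 2, 6s - 8t + 4); substituting (10/3, 3) gives ∇phi = (0, 0), so (10/3, 3) is indeed a critical point.
The Hessian of phi is constant: H = [[-6, 6], [6, -8]].
det(H) = (-6)·(-8) − 6² = 12.
det(H) > 0 and tr(H) = -14 < 0, so H is negative definite and the point is a local maximum.

local maximum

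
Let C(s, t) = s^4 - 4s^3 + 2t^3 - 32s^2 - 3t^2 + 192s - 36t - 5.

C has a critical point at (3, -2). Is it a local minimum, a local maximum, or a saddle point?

local maximum

The mixed partial ∂²C/∂s∂t is 0, so the Hessian at any point is diag(C_ss, C_tt) = diag(4(3s^2 - 6s - 16), 6(2t - 1)).
At (3, -2): H = diag(-28, -30).
Both eigenvalues are negative, so H is negative definite: a local maximum.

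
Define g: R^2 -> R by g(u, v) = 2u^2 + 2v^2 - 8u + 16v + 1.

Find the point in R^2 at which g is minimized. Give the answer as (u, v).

(2, -4)

g(u,v) separates as P(u) + Q(v) + 1, so its minimum is min P + min Q + 1.
P'(u) = 4u - 8 vanishes at u ∈ {2}; Q'(v) = 4v + 16 vanishes at v ∈ {-4}.
Local minima of P (where P''>0): P(2)=-8. Local minima of Q: Q(-4)=-32.
So the global minimum of g is P(2) + Q(-4) + 1 = -8 − 32 + 1 = -39, attained at (2, -4).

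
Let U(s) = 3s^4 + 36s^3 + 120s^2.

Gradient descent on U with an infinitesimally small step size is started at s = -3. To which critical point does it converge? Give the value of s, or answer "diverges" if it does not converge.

U'(s) = 12s(s + 4)(s + 5), so U'(-3) = -72.
Gradient descent moves in the -U' direction, i.e. s is increasing.
The nearest critical point in that direction is s = 0, where U'' = 240 > 0 (a local minimum). The iterate converges there.

0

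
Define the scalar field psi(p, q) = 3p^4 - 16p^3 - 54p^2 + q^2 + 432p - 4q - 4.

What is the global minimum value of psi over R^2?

psi(p,q) separates as A(p) + B(q) − 4, so its minimum is min A + min B − 4.
A'(p) = 12(p - 4)(p - 3)(p + 3) vanishes at p ∈ {-3, 3, 4}; B'(q) = 2q - 4 vanishes at q ∈ {2}.
Local minima of A (where A''>0): A(-3)=-1107, A(4)=608. Local minima of B: B(2)=-4.
So the global minimum of psi is A(-3) + B(2) − 4 = -1107 − 4 − 4 = -1115, attained at (-3, 2).

-1115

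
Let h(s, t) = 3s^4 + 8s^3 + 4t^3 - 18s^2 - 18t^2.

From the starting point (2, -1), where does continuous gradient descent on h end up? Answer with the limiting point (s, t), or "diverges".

diverges

h is separable, so gradient descent decouples: s follows -∂h/∂s, t follows -∂h/∂t.
∂h/∂s = 12s(s - 1)(s + 3); at s=2 this is 120, so s decreases.
∂h/∂t = 12t(t - 3); at t=-1 this is 48, so t decreases.
The t-coordinate has no critical point in that direction and runs off to infinity.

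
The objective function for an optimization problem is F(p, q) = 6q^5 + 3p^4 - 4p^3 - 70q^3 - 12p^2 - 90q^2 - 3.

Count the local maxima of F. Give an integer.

2

F separates as a function of p plus a function of q, so ∇F=0 decouples.
∂F/∂p = 12p(p - 2)(p + 1) = 0 at p ∈ {-1, 0, 2}; ∂F/∂q = 30q(q - 3)(q + 1)(q + 2) = 0 at q ∈ {-2, -1, 0, 3}.
The Hessian is diagonal: diag(F_pp, F_qq). Second derivatives: F_pp(-1)=36, F_pp(0)=-24, F_pp(2)=72; F_qq(-2)=-300, F_qq(-1)=120, F_qq(0)=-180, F_qq(3)=1800.
Local maxima occur where both diagonal entries negative: (0, -2), (0, 0). Count: 2.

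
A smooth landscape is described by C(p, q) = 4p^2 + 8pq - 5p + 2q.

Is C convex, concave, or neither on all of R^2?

C is quadratic, so its Hessian is the constant matrix H = [[8, 8], [8, 0]].
det(H) = -64, tr(H) = 8.
det(H) < 0, so H is indefinite: neither convex nor concave.

neither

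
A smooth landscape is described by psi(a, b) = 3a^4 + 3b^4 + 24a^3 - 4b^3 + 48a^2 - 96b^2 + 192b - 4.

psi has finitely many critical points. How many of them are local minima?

psi separates as a function of a plus a function of b, so ∇psi=0 decouples.
∂psi/∂a = 12a(a + 2)(a + 4) = 0 at a ∈ {-4, -2, 0}; ∂psi/∂b = 12(b - 4)(b - 1)(b + 4) = 0 at b ∈ {-4, 1, 4}.
The Hessian is diagonal: diag(psi_aa, psi_bb). Second derivatives: psi_aa(-4)=96, psi_aa(-2)=-48, psi_aa(0)=96; psi_bb(-4)=480, psi_bb(1)=-180, psi_bb(4)=288.
Local minima occur where both diagonal entries positive: (-4, -4), (-4, 4), (0, -4), (0, 4). Count: 4.

4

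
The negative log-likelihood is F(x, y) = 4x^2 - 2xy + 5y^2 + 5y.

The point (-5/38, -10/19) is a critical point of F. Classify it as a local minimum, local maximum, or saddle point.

local minimum

The Hessian of F is constant: H = [[8, -2], [-2, 10]].
det(H) = 8·10 − (-2)² = 76.
det(H) > 0 and tr(H) = 18 > 0, so H is positive definite and the point is a local minimum.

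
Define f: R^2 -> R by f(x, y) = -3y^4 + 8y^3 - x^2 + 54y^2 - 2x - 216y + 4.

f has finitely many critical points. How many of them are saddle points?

1

f separates as a function of x plus a function of y, so ∇f=0 decouples.
∂f/∂x = -2(x + 1) = 0 at x ∈ {-1}; ∂f/∂y = -12(y - 3)(y - 2)(y + 3) = 0 at y ∈ {-3, 2, 3}.
The Hessian is diagonal: diag(f_xx, f_yy). Second derivatives: f_xx(-1)=-2; f_yy(-3)=-360, f_yy(2)=60, f_yy(3)=-72.
Saddle points occur where the two diagonal entries have opposite signs: (-1, 2). Count: 1.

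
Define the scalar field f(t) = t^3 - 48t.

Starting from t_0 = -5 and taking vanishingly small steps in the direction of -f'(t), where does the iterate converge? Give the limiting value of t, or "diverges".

diverges

f'(t) = 3(t - 4)(t + 4), so f'(-5) = 27.
Gradient descent moves in the -f' direction, i.e. t is decreasing.
There is no critical point below t=-5, and f' keeps the same sign, so the iterate runs off to −∞.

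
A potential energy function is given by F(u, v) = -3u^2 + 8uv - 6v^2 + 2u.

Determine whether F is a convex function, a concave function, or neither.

concave

F is quadratic, so its Hessian is the constant matrix H = [[-6, 8], [8, -12]].
det(H) = 8, tr(H) = -18.
det(H) > 0 and tr(H) < 0, so H is negative definite everywhere: concave.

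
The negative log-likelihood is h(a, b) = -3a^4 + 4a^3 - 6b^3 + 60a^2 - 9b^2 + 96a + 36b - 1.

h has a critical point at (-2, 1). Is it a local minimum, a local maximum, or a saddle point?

The mixed partial ∂²h/∂a∂b is 0, so the Hessian at any point is diag(h_aa, h_bb) = diag(12(-3a^2 + 2a + 10), -18(2b + 1)).
At (-2, 1): H = diag(-72, -54).
Both eigenvalues are negative, so H is negative definite: a local maximum.

local maximum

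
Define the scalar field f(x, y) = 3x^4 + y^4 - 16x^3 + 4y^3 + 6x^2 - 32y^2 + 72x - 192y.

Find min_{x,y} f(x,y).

f(x,y) separates as P(x) + Q(y), so its minimum is min P + min Q.
P'(x) = 12(x - 3)(x - 2)(x + 1) vanishes at x ∈ {-1, 2, 3}; Q'(y) = 4(y - 4)(y + 3)(y + 4) vanishes at y ∈ {-4, -3, 4}.
Local minima of P (where P''>0): P(-1)=-47, P(3)=81. Local minima of Q: Q(-4)=256, Q(4)=-768.
So the global minimum of f is P(-1) + Q(4) = -47 − 768 = -815, attained at (-1, 4).

-815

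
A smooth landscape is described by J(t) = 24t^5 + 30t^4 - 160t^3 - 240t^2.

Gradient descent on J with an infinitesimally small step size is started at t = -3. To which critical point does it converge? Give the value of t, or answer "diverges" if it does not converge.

J'(t) = 120t(t - 2)(t + 1)(t + 2), so J'(-3) = 3600.
Gradient descent moves in the -J' direction, i.e. t is decreasing.
There is no critical point below t=-3, and J' keeps the same sign, so the iterate runs off to −∞.

diverges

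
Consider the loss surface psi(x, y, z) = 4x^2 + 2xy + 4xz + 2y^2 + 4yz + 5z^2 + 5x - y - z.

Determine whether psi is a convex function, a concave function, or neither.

psi is quadratic, so its Hessian is the constant matrix H = [[8, 2, 4], [2, 4, 4], [4, 4, 10]].
Leading principal minors: 8, 28, 152.
All positive ⇒ H ≻ 0 ⇒ convex.

convex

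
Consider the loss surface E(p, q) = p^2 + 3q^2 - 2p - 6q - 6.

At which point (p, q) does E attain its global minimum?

(1, 1)

E(p,q) separates as A(p) + B(q) − 6, so its minimum is min A + min B − 6.
A'(p) = 2p - 2 vanishes at p ∈ {1}; B'(q) = 6q - 6 vanishes at q ∈ {1}.
Local minima of A (where A''>0): A(1)=-1. Local minima of B: B(1)=-3.
So the global minimum of E is A(1) + B(1) − 6 = -1 − 3 − 6 = -10, attained at (1, 1).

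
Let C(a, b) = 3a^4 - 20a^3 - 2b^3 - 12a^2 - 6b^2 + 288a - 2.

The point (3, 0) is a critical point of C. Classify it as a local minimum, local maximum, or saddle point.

local maximum

The mixed partial ∂²C/∂a∂b is 0, so the Hessian at any point is diag(C_aa, C_bb) = diag(12(3a^2 - 10a - 2), -12(b + 1)).
At (3, 0): H = diag(-60, -12).
Both eigenvalues are negative, so H is negative definite: a local maximum.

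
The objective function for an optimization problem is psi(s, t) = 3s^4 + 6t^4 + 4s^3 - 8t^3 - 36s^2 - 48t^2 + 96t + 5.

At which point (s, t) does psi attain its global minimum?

(-3, -2)

psi(s,t) separates as P(s) + Q(t) + 5, so its minimum is min P + min Q + 5.
P'(s) = 12s(s - 2)(s + 3) vanishes at s ∈ {-3, 0, 2}; Q'(t) = 24(t - 2)(t - 1)(t + 2) vanishes at t ∈ {-2, 1, 2}.
Local minima of P (where P''>0): P(-3)=-189, P(2)=-64. Local minima of Q: Q(-2)=-224, Q(2)=32.
So the global minimum of psi is P(-3) + Q(-2) + 5 = -189 − 224 + 5 = -408, attained at (-3, -2).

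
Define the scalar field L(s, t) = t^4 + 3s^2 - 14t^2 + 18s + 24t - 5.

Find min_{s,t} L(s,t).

-149

L(s,t) separates as P(s) + Q(t) − 5, so its minimum is min P + min Q − 5.
P'(s) = 6s + 18 vanishes at s ∈ {-3}; Q'(t) = 4(t - 2)(t - 1)(t + 3) vanishes at t ∈ {-3, 1, 2}.
Local minima of P (where P''>0): P(-3)=-27. Local minima of Q: Q(-3)=-117, Q(2)=8.
So the global minimum of L is P(-3) + Q(-3) − 5 = -27 − 117 − 5 = -149, attained at (-3, -3).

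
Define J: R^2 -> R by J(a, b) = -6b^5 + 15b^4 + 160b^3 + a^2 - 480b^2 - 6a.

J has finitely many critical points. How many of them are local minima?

2

J separates as a function of a plus a function of b, so ∇J=0 decouples.
∂J/∂a = 2(a - 3) = 0 at a ∈ {3}; ∂J/∂b = -30b(b - 4)(b - 2)(b + 4) = 0 at b ∈ {-4, 0, 2, 4}.
The Hessian is diagonal: diag(J_aa, J_bb). Second derivatives: J_aa(3)=2; J_bb(-4)=5760, J_bb(0)=-960, J_bb(2)=720, J_bb(4)=-1920.
Local minima occur where both diagonal entries positive: (3, -4), (3, 2). Count: 2.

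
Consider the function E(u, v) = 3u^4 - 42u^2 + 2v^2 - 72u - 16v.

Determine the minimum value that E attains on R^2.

-383

E(u,v) separates as P(u) + Q(v), so its minimum is min P + min Q.
P'(u) = 12(u - 3)(u + 1)(u + 2) vanishes at u ∈ {-2, -1, 3}; Q'(v) = 4v - 16 vanishes at v ∈ {4}.
Local minima of P (where P''>0): P(-2)=24, P(3)=-351. Local minima of Q: Q(4)=-32.
So the global minimum of E is P(3) + Q(4) = -351 − 32 = -383, attained at (3, 4).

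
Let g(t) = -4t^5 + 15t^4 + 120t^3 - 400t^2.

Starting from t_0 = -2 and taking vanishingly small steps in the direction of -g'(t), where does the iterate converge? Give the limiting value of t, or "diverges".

-4

g'(t) = -20t(t - 5)(t - 2)(t + 4), so g'(-2) = 2240.
Gradient descent moves in the -g' direction, i.e. t is decreasing.
The nearest critical point in that direction is t = -4, where g'' = 4320 > 0 (a local minimum). The iterate converges there.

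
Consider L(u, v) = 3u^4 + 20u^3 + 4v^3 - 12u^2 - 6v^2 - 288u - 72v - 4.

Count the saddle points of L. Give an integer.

3

L separates as a function of u plus a function of v, so ∇L=0 decouples.
∂L/∂u = 12(u - 2)(u + 3)(u + 4) = 0 at u ∈ {-4, -3, 2}; ∂L/∂v = 12(v - 3)(v + 2) = 0 at v ∈ {-2, 3}.
The Hessian is diagonal: diag(L_uu, L_vv). Second derivatives: L_uu(-4)=72, L_uu(-3)=-60, L_uu(2)=360; L_vv(-2)=-60, L_vv(3)=60.
Saddle points occur where the two diagonal entries have opposite signs: (-4, -2), (-3, 3), (2, -2). Count: 3.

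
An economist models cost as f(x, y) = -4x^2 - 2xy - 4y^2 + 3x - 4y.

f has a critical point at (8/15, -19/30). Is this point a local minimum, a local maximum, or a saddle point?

The Hessian of f is constant: H = [[-8, -2], [-2, -8]].
det(H) = (-8)·(-8) − (-2)² = 60.
det(H) > 0 and tr(H) = -16 < 0, so H is negative definite and the point is a local maximum.

local maximum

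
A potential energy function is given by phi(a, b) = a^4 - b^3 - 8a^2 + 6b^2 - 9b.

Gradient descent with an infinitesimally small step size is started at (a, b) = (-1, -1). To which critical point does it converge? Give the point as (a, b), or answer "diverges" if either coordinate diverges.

phi is separable, so gradient descent decouples: a follows -∂phi/∂a, b follows -∂phi/∂b.
∂phi/∂a = 4a(a - 2)(a + 2); at a=-1 this is 12, so a decreases.
∂phi/∂b = -3(b - 3)(b - 1); at b=-1 this is -24, so b increases.
a converges to its nearest critical value -2 (a local min of the a-part); b converges to 1. The iterate converges to (-2, 1).

(-2, 1)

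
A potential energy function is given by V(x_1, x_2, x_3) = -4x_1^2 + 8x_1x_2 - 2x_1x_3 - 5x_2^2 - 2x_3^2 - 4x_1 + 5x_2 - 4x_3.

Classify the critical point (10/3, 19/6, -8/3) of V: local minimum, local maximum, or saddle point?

The Hessian is constant: H = [[-8, 8, -2], [8, -10, 0], [-2, 0, -4]].
Leading principal minors: Δ₁ = -8, Δ₂ = 16, Δ₃ = -24.
The minors alternate sign starting negative (−, +, −), so H is negative definite: a local maximum.

local maximum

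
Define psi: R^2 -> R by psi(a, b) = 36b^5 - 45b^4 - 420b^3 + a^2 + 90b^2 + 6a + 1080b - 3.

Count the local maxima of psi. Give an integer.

0

psi separates as a function of a plus a function of b, so ∇psi=0 decouples.
∂psi/∂a = 2(a + 3) = 0 at a ∈ {-3}; ∂psi/∂b = 180(b - 3)(b - 1)(b + 1)(b + 2) = 0 at b ∈ {-2, -1, 1, 3}.
The Hessian is diagonal: diag(psi_aa, psi_bb). Second derivatives: psi_aa(-3)=2; psi_bb(-2)=-2700, psi_bb(-1)=1440, psi_bb(1)=-2160, psi_bb(3)=7200.
Local maxima occur where both diagonal entries negative: none. Count: 0.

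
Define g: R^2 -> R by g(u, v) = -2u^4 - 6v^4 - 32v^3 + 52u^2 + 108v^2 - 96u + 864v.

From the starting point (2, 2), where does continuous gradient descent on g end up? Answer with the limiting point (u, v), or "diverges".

(1, -3)

g is separable, so gradient descent decouples: u follows -∂g/∂u, v follows -∂g/∂v.
∂g/∂u = -8(u - 3)(u - 1)(u + 4); at u=2 this is 48, so u decreases.
∂g/∂v = -24(v - 3)(v + 3)(v + 4); at v=2 this is 720, so v decreases.
u converges to its nearest critical value 1 (a local min of the u-part); v converges to -3. The iterate converges to (1, -3).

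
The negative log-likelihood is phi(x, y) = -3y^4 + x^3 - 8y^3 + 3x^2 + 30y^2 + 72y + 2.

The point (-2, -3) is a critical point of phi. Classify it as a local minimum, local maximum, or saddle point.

local maximum

The mixed partial ∂²phi/∂x∂y is 0, so the Hessian at any point is diag(phi_xx, phi_yy) = diag(6(x + 1), 12(-3y^2 - 4y + 5)).
At (-2, -3): H = diag(-6, -120).
Both eigenvalues are negative, so H is negative definite: a local maximum.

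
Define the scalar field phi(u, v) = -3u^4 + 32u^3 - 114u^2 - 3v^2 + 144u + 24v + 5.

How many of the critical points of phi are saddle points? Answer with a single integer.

phi separates as a function of u plus a function of v, so ∇phi=0 decouples.
∂phi/∂u = -12(u - 4)(u - 3)(u - 1) = 0 at u ∈ {1, 3, 4}; ∂phi/∂v = -6(v - 4) = 0 at v ∈ {4}.
The Hessian is diagonal: diag(phi_uu, phi_vv). Second derivatives: phi_uu(1)=-72, phi_uu(3)=24, phi_uu(4)=-36; phi_vv(4)=-6.
Saddle points occur where the two diagonal entries have opposite signs: (3, 4). Count: 1.

1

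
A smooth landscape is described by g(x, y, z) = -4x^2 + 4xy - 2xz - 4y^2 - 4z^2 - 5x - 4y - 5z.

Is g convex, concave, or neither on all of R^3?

concave

g is quadratic, so its Hessian is the constant matrix H = [[-8, 4, -2], [4, -8, 0], [-2, 0, -8]].
Leading principal minors: -8, 48, -352.
Signs alternate −, +, − ⇒ H ≺ 0 ⇒ concave.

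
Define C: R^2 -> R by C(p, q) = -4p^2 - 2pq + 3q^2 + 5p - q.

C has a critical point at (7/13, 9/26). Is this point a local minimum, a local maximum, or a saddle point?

saddle point

The Hessian of C is constant: H = [[-8, -2], [-2, 6]].
det(H) = (-8)·6 − (-2)² = -52.
Since det(H) < 0, H is indefinite and the critical point is a saddle point.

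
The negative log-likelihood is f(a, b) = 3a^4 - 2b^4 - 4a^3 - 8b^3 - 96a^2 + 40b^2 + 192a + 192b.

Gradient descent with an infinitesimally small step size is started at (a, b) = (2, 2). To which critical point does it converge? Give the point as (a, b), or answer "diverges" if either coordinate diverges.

(4, -2)

f is separable, so gradient descent decouples: a follows -∂f/∂a, b follows -∂f/∂b.
∂f/∂a = 12(a - 4)(a - 1)(a + 4); at a=2 this is -144, so a increases.
∂f/∂b = -8(b - 3)(b + 2)(b + 4); at b=2 this is 192, so b decreases.
a converges to its nearest critical value 4 (a local min of the a-part); b converges to -2. The iterate converges to (4, -2).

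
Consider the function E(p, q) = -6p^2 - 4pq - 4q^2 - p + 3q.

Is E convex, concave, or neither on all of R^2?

E is quadratic, so its Hessian is the constant matrix H = [[-12, -4], [-4, -8]].
det(H) = 80, tr(H) = -20.
det(H) > 0 and tr(H) < 0, so H is negative definite everywhere: concave.

concave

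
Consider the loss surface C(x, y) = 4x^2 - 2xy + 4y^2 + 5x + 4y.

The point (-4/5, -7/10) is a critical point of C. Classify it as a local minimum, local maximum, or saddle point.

local minimum

The Hessian of C is constant: H = [[8, -2], [-2, 8]].
det(H) = 8·8 − (-2)² = 60.
det(H) > 0 and tr(H) = 16 > 0, so H is positive definite and the point is a local minimum.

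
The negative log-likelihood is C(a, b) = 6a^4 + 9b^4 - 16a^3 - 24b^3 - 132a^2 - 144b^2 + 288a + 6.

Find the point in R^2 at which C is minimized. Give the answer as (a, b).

(-3, 4)

C(a,b) separates as P(a) + Q(b) + 6, so its minimum is min P + min Q + 6.
P'(a) = 24(a - 4)(a - 1)(a + 3) vanishes at a ∈ {-3, 1, 4}; Q'(b) = 36b(b - 4)(b + 2) vanishes at b ∈ {-2, 0, 4}.
Local minima of P (where P''>0): P(-3)=-1134, P(4)=-448. Local minima of Q: Q(-2)=-240, Q(4)=-1536.
So the global minimum of C is P(-3) + Q(4) + 6 = -1134 − 1536 + 6 = -2664, attained at (-3, 4).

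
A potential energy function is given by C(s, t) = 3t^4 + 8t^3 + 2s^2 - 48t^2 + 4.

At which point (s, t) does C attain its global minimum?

(0, -4)

C(s,t) separates as P(s) + Q(t) + 4, so its minimum is min P + min Q + 4.
P'(s) = 4s vanishes at s ∈ {0}; Q'(t) = 12t(t - 2)(t + 4) vanishes at t ∈ {-4, 0, 2}.
Local minima of P (where P''>0): P(0)=0. Local minima of Q: Q(-4)=-512, Q(2)=-80.
So the global minimum of C is P(0) + Q(-4) + 4 = 0 − 512 + 4 = -508, attained at (0, -4).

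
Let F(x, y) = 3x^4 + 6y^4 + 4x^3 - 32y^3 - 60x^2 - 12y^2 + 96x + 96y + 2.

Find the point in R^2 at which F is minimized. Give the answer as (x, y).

F(x,y) separates as P(x) + Q(y) + 2, so its minimum is min P + min Q + 2.
P'(x) = 12(x - 2)(x - 1)(x + 4) vanishes at x ∈ {-4, 1, 2}; Q'(y) = 24(y - 4)(y - 1)(y + 1) vanishes at y ∈ {-1, 1, 4}.
Local minima of P (where P''>0): P(-4)=-832, P(2)=32. Local minima of Q: Q(-1)=-70, Q(4)=-320.
So the global minimum of F is P(-4) + Q(4) + 2 = -832 − 320 + 2 = -1150, attained at (-4, 4).

(-4, 4)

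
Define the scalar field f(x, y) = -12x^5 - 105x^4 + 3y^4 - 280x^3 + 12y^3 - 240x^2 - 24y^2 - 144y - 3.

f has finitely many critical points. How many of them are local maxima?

f separates as a function of x plus a function of y, so ∇f=0 decouples.
∂f/∂x = -60x(x + 1)(x + 2)(x + 4) = 0 at x ∈ {-4, -2, -1, 0}; ∂f/∂y = 12(y - 2)(y + 2)(y + 3) = 0 at y ∈ {-3, -2, 2}.
The Hessian is diagonal: diag(f_xx, f_yy). Second derivatives: f_xx(-4)=1440, f_xx(-2)=-240, f_xx(-1)=180, f_xx(0)=-480; f_yy(-3)=60, f_yy(-2)=-48, f_yy(2)=240.
Local maxima occur where both diagonal entries negative: (-2, -2), (0, -2). Count: 2.

2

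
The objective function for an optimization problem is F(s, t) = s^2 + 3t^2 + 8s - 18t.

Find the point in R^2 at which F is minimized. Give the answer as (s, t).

F(s,t) separates as P(s) + Q(t), so its minimum is min P + min Q.
P'(s) = 2s + 8 vanishes at s ∈ {-4}; Q'(t) = 6(t - 3) vanishes at t ∈ {3}.
Local minima of P (where P''>0): P(-4)=-16. Local minima of Q: Q(3)=-27.
So the global minimum of F is P(-4) + Q(3) = -16 − 27 = -43, attained at (-4, 3).

(-4, 3)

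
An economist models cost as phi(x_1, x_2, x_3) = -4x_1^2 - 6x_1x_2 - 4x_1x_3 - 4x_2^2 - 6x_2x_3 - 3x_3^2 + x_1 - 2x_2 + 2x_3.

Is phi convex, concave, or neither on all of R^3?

phi is quadratic, so its Hessian is the constant matrix H = [[-8, -6, -4], [-6, -8, -6], [-4, -6, -6]].
Leading principal minors: -8, 28, -40.
Signs alternate −, +, − ⇒ H ≺ 0 ⇒ concave.

concave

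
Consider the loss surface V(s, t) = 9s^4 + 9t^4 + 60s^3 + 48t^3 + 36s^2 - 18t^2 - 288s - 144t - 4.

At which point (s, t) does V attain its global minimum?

V(s,t) separates as P(s) + Q(t) − 4, so its minimum is min P + min Q − 4.
P'(s) = 36(s - 1)(s + 2)(s + 4) vanishes at s ∈ {-4, -2, 1}; Q'(t) = 36(t - 1)(t + 1)(t + 4) vanishes at t ∈ {-4, -1, 1}.
Local minima of P (where P''>0): P(-4)=192, P(1)=-183. Local minima of Q: Q(-4)=-480, Q(1)=-105.
So the global minimum of V is P(1) + Q(-4) − 4 = -183 − 480 − 4 = -667, attained at (1, -4).

(1, -4)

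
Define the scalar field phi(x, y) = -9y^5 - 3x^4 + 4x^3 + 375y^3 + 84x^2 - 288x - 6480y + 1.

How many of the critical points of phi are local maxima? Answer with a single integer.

4

phi separates as a function of x plus a function of y, so ∇phi=0 decouples.
∂phi/∂x = -12(x - 3)(x - 2)(x + 4) = 0 at x ∈ {-4, 2, 3}; ∂phi/∂y = -45(y - 4)(y - 3)(y + 3)(y + 4) = 0 at y ∈ {-4, -3, 3, 4}.
The Hessian is diagonal: diag(phi_xx, phi_yy). Second derivatives: phi_xx(-4)=-504, phi_xx(2)=72, phi_xx(3)=-84; phi_yy(-4)=2520, phi_yy(-3)=-1890, phi_yy(3)=1890, phi_yy(4)=-2520.
Local maxima occur where both diagonal entries negative: (-4, -3), (-4, 4), (3, -3), (3, 4). Count: 4.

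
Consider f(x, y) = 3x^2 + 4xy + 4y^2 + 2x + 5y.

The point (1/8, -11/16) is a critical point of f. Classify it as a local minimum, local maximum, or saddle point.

local minimum

The Hessian of f is constant: H = [[6, 4], [4, 8]].
det(H) = 6·8 − 4² = 32.
det(H) > 0 and tr(H) = 14 > 0, so H is positive definite and the point is a local minimum.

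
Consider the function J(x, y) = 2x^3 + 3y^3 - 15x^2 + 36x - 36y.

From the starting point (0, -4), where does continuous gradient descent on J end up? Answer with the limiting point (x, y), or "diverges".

diverges

J is separable, so gradient descent decouples: x follows -∂J/∂x, y follows -∂J/∂y.
∂J/∂x = 6(x - 3)(x - 2); at x=0 this is 36, so x decreases.
∂J/∂y = 9(y - 2)(y + 2); at y=-4 this is 108, so y decreases.
The x-coordinate has no critical point in that direction and runs off to infinity.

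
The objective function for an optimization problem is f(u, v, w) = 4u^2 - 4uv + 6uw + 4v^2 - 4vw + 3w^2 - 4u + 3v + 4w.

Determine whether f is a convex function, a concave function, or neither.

convex

f is quadratic, so its Hessian is the constant matrix H = [[8, -4, 6], [-4, 8, -4], [6, -4, 6]].
Leading principal minors: 8, 48, 64.
All positive ⇒ H ≻ 0 ⇒ convex.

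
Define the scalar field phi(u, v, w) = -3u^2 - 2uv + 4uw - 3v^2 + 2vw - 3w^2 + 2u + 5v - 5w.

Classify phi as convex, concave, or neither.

concave

phi is quadratic, so its Hessian is the constant matrix H = [[-6, -2, 4], [-2, -6, 2], [4, 2, -6]].
Leading principal minors: -6, 32, -104.
Signs alternate −, +, − ⇒ H ≺ 0 ⇒ concave.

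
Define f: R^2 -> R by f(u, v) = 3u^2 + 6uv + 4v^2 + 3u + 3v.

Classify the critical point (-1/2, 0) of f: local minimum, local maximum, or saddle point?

The Hessian of f is constant: H = [[6, 6], [6, 8]].
det(H) = 6·8 − 6² = 12.
det(H) > 0 and tr(H) = 14 > 0, so H is positive definite and the point is a local minimum.

local minimum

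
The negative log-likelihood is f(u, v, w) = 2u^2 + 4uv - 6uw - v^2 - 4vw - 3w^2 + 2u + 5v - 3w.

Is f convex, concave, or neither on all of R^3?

f is quadratic, so its Hessian is the constant matrix H = [[4, 4, -6], [4, -2, -4], [-6, -4, -6]].
Leading principal minors: 4, -24, 344.
Neither pattern holds ⇒ H is indefinite ⇒ neither convex nor concave.

neither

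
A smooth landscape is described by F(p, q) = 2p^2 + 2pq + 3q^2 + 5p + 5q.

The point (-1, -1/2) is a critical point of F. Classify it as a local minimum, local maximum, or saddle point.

local minimum

The Hessian of F is constant: H = [[4, 2], [2, 6]].
det(H) = 4·6 − 2² = 20.
det(H) > 0 and tr(H) = 10 > 0, so H is positive definite and the point is a local minimum.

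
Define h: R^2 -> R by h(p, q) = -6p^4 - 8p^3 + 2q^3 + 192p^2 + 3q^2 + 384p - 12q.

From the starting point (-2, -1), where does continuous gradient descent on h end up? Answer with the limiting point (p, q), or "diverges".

h is separable, so gradient descent decouples: p follows -∂h/∂p, q follows -∂h/∂q.
∂h/∂p = -24(p - 4)(p + 1)(p + 4); at p=-2 this is -288, so p increases.
∂h/∂q = 6(q - 1)(q + 2); at q=-1 this is -12, so q increases.
p converges to its nearest critical value -1 (a local min of the p-part); q converges to 1. The iterate converges to (-1, 1).

(-1, 1)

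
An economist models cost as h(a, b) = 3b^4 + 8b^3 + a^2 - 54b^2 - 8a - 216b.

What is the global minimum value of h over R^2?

h(a,b) separates as P(a) + Q(b), so its minimum is min P + min Q.
P'(a) = 2a - 8 vanishes at a ∈ {4}; Q'(b) = 12(b - 3)(b + 2)(b + 3) vanishes at b ∈ {-3, -2, 3}.
Local minima of P (where P''>0): P(4)=-16. Local minima of Q: Q(-3)=189, Q(3)=-675.
So the global minimum of h is P(4) + Q(3) = -16 − 675 = -691, attained at (4, 3).

-691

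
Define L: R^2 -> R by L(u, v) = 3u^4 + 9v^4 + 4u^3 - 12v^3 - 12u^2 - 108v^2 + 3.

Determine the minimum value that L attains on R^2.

-596

L(u,v) separates as P(u) + Q(v) + 3, so its minimum is min P + min Q + 3.
P'(u) = 12u(u - 1)(u + 2) vanishes at u ∈ {-2, 0, 1}; Q'(v) = 36v(v - 3)(v + 2) vanishes at v ∈ {-2, 0, 3}.
Local minima of P (where P''>0): P(-2)=-32, P(1)=-5. Local minima of Q: Q(-2)=-192, Q(3)=-567.
So the global minimum of L is P(-2) + Q(3) + 3 = -32 − 567 + 3 = -596, attained at (-2, 3).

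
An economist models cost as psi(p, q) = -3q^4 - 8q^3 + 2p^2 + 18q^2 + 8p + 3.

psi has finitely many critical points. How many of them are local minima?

psi separates as a function of p plus a function of q, so ∇psi=0 decouples.
∂psi/∂p = 4(p + 2) = 0 at p ∈ {-2}; ∂psi/∂q = -12q(q - 1)(q + 3) = 0 at q ∈ {-3, 0, 1}.
The Hessian is diagonal: diag(psi_pp, psi_qq). Second derivatives: psi_pp(-2)=4; psi_qq(-3)=-144, psi_qq(0)=36, psi_qq(1)=-48.
Local minima occur where both diagonal entries positive: (-2, 0). Count: 1.

1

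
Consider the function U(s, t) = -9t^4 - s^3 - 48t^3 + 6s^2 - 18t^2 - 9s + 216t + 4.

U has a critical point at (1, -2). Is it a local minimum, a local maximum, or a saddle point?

The mixed partial ∂²U/∂s∂t is 0, so the Hessian at any point is diag(U_ss, U_tt) = diag(6(-s + 2), -36(3t^2 + 8t + 1)).
At (1, -2): H = diag(6, 108).
Both eigenvalues are positive, so H is positive definite: a local minimum.

local minimum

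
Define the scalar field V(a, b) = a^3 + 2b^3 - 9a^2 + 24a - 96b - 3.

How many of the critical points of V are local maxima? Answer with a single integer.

V separates as a function of a plus a function of b, so ∇V=0 decouples.
∂V/∂a = 3(a - 4)(a - 2) = 0 at a ∈ {2, 4}; ∂V/∂b = 6(b - 4)(b + 4) = 0 at b ∈ {-4, 4}.
The Hessian is diagonal: diag(V_aa, V_bb). Second derivatives: V_aa(2)=-6, V_aa(4)=6; V_bb(-4)=-48, V_bb(4)=48.
Local maxima occur where both diagonal entries negative: (2, -4). Count: 1.

1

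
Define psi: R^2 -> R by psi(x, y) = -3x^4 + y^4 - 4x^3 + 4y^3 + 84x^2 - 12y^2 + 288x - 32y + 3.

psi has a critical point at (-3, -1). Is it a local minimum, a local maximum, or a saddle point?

The mixed partial ∂²psi/∂x∂y is 0, so the Hessian at any point is diag(psi_xx, psi_yy) = diag(12(-3x^2 - 2x + 14), 12(y^2 + 2y - 2)).
At (-3, -1): H = diag(-84, -36).
Both eigenvalues are negative, so H is negative definite: a local maximum.

local maximum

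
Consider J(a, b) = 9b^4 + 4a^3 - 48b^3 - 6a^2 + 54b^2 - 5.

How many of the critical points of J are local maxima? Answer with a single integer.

J separates as a function of a plus a function of b, so ∇J=0 decouples.
∂J/∂a = 12a(a - 1) = 0 at a ∈ {0, 1}; ∂J/∂b = 36b(b - 3)(b - 1) = 0 at b ∈ {0, 1, 3}.
The Hessian is diagonal: diag(J_aa, J_bb). Second derivatives: J_aa(0)=-12, J_aa(1)=12; J_bb(0)=108, J_bb(1)=-72, J_bb(3)=216.
Local maxima occur where both diagonal entries negative: (0, 1). Count: 1.

1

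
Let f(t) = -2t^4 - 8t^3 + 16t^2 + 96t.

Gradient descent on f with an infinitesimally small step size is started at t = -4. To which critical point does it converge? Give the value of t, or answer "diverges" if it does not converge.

diverges

f'(t) = -8(t - 2)(t + 2)(t + 3), so f'(-4) = 96.
Gradient descent moves in the -f' direction, i.e. t is decreasing.
There is no critical point below t=-4, and f' keeps the same sign, so the iterate runs off to −∞.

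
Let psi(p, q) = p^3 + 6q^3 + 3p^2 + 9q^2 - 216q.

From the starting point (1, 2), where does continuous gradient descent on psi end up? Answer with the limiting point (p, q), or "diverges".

psi is separable, so gradient descent decouples: p follows -∂psi/∂p, q follows -∂psi/∂q.
∂psi/∂p = 3p(p + 2); at p=1 this is 9, so p decreases.
∂psi/∂q = 18(q - 3)(q + 4); at q=2 this is -108, so q increases.
p converges to its nearest critical value 0 (a local min of the p-part); q converges to 3. The iterate converges to (0, 3).

(0, 3)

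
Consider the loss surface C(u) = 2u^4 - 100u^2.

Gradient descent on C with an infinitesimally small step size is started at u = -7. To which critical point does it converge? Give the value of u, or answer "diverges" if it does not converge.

-5

C'(u) = 8u(u - 5)(u + 5), so C'(-7) = -1344.
Gradient descent moves in the -C' direction, i.e. u is increasing.
The nearest critical point in that direction is u = -5, where C'' = 400 > 0 (a local minimum). The iterate converges there.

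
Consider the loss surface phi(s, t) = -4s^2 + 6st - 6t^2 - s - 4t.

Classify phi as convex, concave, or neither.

phi is quadratic, so its Hessian is the constant matrix H = [[-8, 6], [6, -12]].
det(H) = 60, tr(H) = -20.
det(H) > 0 and tr(H) < 0, so H is negative definite everywhere: concave.

concave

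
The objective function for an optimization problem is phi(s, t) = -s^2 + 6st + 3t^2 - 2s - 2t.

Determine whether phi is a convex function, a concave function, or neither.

phi is quadratic, so its Hessian is the constant matrix H = [[-2, 6], [6, 6]].
det(H) = -48, tr(H) = 4.
det(H) < 0, so H is indefinite: neither convex nor concave.

neither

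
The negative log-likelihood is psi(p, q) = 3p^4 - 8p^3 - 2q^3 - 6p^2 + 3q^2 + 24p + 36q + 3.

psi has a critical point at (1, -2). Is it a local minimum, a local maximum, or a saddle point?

The mixed partial ∂²psi/∂p∂q is 0, so the Hessian at any point is diag(psi_pp, psi_qq) = diag(12(3p^2 - 4p - 1), 6(-2q + 1)).
At (1, -2): H = diag(-24, 30).
The eigenvalues have opposite signs, so H is indefinite: a saddle point.

saddle point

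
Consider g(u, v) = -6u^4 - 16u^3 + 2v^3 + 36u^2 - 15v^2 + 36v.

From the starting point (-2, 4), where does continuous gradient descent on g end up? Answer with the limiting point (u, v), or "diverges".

g is separable, so gradient descent decouples: u follows -∂g/∂u, v follows -∂g/∂v.
∂g/∂u = -24u(u - 1)(u + 3); at u=-2 this is -144, so u increases.
∂g/∂v = 6(v - 3)(v - 2); at v=4 this is 12, so v decreases.
u converges to its nearest critical value 0 (a local min of the u-part); v converges to 3. The iterate converges to (0, 3).

(0, 3)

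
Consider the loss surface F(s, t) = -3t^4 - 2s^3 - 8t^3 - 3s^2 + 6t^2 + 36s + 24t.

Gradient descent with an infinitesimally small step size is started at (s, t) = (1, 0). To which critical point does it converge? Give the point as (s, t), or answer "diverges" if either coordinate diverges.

F is separable, so gradient descent decouples: s follows -∂F/∂s, t follows -∂F/∂t.
∂F/∂s = -6(s - 2)(s + 3); at s=1 this is 24, so s decreases.
∂F/∂t = -12(t - 1)(t + 1)(t + 2); at t=0 this is 24, so t decreases.
s converges to its nearest critical value -3 (a local min of the s-part); t converges to -1. The iterate converges to (-3, -1).

(-3, -1)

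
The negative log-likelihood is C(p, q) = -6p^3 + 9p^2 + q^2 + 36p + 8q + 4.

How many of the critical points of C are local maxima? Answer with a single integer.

C separates as a function of p plus a function of q, so ∇C=0 decouples.
∂C/∂p = -18(p - 2)(p + 1) = 0 at p ∈ {-1, 2}; ∂C/∂q = 2(q + 4) = 0 at q ∈ {-4}.
The Hessian is diagonal: diag(C_pp, C_qq). Second derivatives: C_pp(-1)=54, C_pp(2)=-54; C_qq(-4)=2.
Local maxima occur where both diagonal entries negative: none. Count: 0.

0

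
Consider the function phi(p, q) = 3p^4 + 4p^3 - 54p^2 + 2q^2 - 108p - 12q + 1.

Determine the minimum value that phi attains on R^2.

phi(p,q) separates as A(p) + B(q) + 1, so its minimum is min A + min B + 1.
A'(p) = 12(p - 3)(p + 1)(p + 3) vanishes at p ∈ {-3, -1, 3}; B'(q) = 4q - 12 vanishes at q ∈ {3}.
Local minima of A (where A''>0): A(-3)=-27, A(3)=-459. Local minima of B: B(3)=-18.
So the global minimum of phi is A(3) + B(3) + 1 = -459 − 18 + 1 = -476, attained at (3, 3).

-476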